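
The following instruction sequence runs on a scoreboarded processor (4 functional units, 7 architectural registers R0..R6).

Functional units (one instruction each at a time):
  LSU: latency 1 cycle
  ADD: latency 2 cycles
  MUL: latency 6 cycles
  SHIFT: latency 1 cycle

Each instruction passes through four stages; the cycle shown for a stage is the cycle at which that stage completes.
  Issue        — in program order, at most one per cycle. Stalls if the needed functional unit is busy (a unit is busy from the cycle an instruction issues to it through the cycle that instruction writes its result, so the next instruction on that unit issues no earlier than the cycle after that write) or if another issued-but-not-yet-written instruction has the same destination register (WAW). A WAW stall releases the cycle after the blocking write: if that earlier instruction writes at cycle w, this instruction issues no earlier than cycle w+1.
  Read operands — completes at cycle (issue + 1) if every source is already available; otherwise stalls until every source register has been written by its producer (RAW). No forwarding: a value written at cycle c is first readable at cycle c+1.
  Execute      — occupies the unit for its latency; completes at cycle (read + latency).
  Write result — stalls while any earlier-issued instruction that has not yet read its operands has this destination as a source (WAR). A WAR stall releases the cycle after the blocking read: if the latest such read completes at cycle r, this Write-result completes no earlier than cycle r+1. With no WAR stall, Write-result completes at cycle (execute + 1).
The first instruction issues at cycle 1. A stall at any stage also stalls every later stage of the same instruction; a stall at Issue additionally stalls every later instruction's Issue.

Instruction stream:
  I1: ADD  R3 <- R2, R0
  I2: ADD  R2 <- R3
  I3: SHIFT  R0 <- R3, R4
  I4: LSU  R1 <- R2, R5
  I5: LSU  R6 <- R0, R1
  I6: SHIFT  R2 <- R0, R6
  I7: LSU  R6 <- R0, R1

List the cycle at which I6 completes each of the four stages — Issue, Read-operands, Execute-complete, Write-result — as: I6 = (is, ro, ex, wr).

cycle 1: issue I1 (ADD)
cycle 2: I1 read-ops
cycle 4: I1 finished on ADD
cycle 5: I1→R3
cycle 6: issue I2 (ADD)
cycle 7: I2 read-ops · issue I3 (SHIFT)
cycle 8: I3 read-ops · issue I4 (LSU)
cycle 9: I2 finished on ADD · I3 finished on SHIFT
cycle 10: I2→R2 · I3→R0
cycle 11: I4 read-ops
cycle 12: I4 finished on LSU
cycle 13: I4→R1
cycle 14: issue I5 (LSU)
cycle 15: I5 read-ops · issue I6 (SHIFT)
cycle 16: I5 finished on LSU
cycle 17: I5→R6
cycle 18: I6 read-ops · issue I7 (LSU)
cycle 19: I6 finished on SHIFT · I7 read-ops
cycle 20: I6→R2 · I7 finished on LSU
cycle 21: I7→R6

I6 = (15, 18, 19, 20)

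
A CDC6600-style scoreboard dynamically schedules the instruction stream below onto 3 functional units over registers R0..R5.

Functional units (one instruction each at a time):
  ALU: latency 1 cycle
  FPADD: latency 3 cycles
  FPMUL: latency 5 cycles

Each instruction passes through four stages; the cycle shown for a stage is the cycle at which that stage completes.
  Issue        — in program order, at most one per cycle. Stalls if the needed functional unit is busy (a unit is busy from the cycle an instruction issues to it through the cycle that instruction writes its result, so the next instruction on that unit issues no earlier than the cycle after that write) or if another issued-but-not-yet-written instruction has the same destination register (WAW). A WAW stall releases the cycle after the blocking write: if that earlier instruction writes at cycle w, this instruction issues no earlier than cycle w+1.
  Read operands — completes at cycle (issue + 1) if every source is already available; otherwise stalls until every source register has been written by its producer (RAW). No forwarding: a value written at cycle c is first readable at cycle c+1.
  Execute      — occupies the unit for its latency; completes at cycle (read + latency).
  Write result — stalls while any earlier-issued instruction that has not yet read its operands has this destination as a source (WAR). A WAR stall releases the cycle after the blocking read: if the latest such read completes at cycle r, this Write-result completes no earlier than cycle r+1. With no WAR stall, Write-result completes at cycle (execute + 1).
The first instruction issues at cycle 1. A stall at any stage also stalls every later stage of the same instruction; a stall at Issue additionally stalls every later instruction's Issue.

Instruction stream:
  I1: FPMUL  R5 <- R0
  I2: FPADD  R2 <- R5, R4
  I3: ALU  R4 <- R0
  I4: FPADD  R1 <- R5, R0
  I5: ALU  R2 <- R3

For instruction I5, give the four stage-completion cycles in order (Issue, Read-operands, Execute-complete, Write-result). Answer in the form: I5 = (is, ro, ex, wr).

I5 = (15, 16, 17, 18)

I1: IS=1 RO=2 EX=7 WR=8
I2: IS=2 RO=9 EX=12 WR=13  [RAW R5: wait I1 write@8]
I3: IS=3 RO=4 EX=5 WR=10  [WAR R4: wait I2 read@9]
I4: IS=14 RO=15 EX=18 WR=19  [struct: FPADD busy until I2 writes@13]
I5: IS=15 RO=16 EX=17 WR=18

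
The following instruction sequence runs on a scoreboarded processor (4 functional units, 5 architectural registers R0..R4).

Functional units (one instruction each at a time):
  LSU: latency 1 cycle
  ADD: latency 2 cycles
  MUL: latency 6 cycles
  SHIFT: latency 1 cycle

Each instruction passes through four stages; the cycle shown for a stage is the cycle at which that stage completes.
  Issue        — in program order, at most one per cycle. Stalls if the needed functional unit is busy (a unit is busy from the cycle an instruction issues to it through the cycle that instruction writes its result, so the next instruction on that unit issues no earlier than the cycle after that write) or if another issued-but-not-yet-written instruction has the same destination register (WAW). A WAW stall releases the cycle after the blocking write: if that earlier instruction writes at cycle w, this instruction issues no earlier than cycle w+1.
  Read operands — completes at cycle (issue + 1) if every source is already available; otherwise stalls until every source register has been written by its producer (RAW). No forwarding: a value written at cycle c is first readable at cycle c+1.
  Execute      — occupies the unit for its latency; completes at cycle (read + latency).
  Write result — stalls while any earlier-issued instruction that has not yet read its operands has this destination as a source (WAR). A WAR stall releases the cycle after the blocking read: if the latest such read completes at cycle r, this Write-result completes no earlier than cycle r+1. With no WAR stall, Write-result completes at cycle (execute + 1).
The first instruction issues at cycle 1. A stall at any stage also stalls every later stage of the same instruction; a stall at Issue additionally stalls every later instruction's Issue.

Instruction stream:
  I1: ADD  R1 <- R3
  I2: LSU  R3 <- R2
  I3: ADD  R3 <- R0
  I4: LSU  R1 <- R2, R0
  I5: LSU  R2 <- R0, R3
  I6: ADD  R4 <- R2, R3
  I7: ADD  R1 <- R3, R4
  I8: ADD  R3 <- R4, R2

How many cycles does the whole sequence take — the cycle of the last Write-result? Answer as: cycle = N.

I1  is:1  ro:2  ex:4  wr:5
I2  is:2  ro:3  ex:4  wr:5
I3  is:6  ro:7  ex:9  wr:10  — WAW R3: wait I2 write@5
I4  is:7  ro:8  ex:9  wr:10
I5  is:11  ro:12  ex:13  wr:14  — struct: LSU busy until I4 writes@10
I6  is:12  ro:15  ex:17  wr:18  — RAW R2: wait I5 write@14
I7  is:19  ro:20  ex:22  wr:23  — struct: ADD busy until I6 writes@18
I8  is:24  ro:25  ex:27  wr:28  — struct: ADD busy until I7 writes@23

cycle = 28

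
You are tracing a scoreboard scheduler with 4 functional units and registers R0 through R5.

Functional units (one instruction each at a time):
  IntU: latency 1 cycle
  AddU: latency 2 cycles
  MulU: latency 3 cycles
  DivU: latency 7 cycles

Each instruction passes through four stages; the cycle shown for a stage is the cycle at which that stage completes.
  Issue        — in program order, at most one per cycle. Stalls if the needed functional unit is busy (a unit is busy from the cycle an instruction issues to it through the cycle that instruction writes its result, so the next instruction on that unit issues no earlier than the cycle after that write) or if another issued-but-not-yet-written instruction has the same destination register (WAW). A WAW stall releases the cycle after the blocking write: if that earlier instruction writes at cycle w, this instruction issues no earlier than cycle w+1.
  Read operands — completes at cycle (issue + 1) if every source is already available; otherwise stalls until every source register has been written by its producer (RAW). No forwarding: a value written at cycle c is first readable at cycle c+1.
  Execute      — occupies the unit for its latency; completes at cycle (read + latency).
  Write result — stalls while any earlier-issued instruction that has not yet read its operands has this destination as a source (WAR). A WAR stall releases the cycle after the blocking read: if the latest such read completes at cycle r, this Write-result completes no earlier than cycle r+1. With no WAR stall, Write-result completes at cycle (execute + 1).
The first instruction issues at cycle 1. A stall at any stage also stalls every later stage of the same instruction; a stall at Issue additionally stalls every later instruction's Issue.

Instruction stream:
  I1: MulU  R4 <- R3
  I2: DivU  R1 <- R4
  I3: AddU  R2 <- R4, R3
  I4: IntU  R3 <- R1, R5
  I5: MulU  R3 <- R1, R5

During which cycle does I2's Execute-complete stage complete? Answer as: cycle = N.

[I1] 1/2/5/6
[I2] 2/7/14/15  (RAW R4: wait I1 write@6)
[I3] 3/7/9/10  (RAW R4: wait I1 write@6)
[I4] 4/16/17/18  (RAW R1: wait I2 write@15)
[I5] 19/20/23/24  (WAW R3: wait I4 write@18)

cycle = 14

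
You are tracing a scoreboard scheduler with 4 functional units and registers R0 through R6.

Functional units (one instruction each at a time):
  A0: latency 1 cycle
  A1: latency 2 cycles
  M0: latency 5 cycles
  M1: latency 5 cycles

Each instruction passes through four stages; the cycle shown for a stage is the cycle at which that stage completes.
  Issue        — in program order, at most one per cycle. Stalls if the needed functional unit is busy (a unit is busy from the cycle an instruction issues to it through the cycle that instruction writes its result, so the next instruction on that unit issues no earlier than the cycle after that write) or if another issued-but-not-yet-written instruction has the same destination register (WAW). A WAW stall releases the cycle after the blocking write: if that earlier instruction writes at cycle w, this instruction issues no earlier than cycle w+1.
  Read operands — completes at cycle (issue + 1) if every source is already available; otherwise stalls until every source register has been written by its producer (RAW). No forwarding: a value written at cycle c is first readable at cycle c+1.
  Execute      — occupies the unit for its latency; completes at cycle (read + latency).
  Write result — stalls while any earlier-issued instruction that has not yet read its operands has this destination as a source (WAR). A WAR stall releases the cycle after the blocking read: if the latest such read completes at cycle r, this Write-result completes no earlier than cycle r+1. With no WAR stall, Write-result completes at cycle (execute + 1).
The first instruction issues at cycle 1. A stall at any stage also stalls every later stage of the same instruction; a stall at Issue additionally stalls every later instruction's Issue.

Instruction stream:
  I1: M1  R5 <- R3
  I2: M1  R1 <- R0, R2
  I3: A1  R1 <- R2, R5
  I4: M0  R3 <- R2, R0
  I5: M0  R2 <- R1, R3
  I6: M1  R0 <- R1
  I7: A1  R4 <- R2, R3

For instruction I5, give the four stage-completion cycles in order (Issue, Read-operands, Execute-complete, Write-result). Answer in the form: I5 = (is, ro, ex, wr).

[I1] 1/2/7/8
[I2] 9/10/15/16  (struct: M1 busy until I1 writes@8)
[I3] 17/18/20/21  (WAW R1: wait I2 write@16)
[I4] 18/19/24/25
[I5] 26/27/32/33  (struct: M0 busy until I4 writes@25)
[I6] 27/28/33/34
[I7] 28/34/36/37  (RAW R2: wait I5 write@33)

I5 = (26, 27, 32, 33)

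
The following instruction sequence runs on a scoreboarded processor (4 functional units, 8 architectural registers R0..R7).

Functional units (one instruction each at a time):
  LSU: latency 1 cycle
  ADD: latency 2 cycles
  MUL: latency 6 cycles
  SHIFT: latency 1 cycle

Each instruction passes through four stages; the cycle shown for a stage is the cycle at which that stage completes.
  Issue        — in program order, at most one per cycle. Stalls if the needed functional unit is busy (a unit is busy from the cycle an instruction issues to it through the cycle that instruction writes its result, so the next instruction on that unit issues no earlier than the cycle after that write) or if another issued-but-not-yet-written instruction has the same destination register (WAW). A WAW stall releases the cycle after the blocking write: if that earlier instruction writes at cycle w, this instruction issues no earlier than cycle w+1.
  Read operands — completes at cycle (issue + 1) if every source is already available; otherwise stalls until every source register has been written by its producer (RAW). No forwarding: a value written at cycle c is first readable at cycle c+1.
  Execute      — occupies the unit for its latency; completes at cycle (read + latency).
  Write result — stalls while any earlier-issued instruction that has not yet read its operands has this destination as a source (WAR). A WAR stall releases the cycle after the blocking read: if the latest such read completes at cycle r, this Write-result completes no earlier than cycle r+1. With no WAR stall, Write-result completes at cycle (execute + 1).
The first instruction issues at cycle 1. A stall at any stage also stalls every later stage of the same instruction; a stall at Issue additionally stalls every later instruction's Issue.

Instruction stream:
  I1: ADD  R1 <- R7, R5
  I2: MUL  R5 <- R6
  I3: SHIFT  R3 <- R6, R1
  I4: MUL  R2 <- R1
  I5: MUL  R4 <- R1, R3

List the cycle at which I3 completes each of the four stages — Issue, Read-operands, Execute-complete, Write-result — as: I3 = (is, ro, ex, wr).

I3 = (3, 6, 7, 8)

t=1  I1 issues→ADD
t=2  I1 reads; I2 issues→MUL
t=3  I2 reads; I3 issues→SHIFT
t=4  I1 exec-done
t=5  I1 writes R1
t=6  I3 reads
t=7  I3 exec-done
t=8  I3 writes R3
t=9  I2 exec-done
t=10  I2 writes R5
t=11  I4 issues→MUL
t=12  I4 reads
t=18  I4 exec-done
t=19  I4 writes R2
t=20  I5 issues→MUL
t=21  I5 reads
t=27  I5 exec-done
t=28  I5 writes R4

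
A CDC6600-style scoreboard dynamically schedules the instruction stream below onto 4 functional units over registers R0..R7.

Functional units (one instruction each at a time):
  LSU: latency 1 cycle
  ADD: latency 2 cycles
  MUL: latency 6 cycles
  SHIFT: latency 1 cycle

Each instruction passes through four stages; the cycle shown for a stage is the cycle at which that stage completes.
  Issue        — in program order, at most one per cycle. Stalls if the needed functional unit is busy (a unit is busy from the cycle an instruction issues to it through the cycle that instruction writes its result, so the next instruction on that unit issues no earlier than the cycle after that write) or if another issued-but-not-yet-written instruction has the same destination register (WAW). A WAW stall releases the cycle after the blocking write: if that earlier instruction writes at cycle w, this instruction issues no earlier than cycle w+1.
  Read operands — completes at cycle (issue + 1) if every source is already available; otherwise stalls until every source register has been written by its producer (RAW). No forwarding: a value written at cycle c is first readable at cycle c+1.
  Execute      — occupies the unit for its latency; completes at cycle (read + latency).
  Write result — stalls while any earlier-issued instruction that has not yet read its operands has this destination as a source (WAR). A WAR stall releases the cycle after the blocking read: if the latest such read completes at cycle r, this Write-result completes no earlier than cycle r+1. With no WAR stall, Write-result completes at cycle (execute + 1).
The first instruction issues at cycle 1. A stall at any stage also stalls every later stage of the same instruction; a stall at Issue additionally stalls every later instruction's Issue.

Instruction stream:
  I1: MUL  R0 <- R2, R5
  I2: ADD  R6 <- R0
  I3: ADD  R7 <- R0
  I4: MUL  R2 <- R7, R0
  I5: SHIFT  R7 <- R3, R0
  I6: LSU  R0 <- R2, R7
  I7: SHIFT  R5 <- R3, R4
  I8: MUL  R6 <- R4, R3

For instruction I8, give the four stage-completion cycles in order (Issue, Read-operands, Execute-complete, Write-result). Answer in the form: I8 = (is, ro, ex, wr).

I8 = (27, 28, 34, 35)

I1 -> (1, 2, 8, 9)
I2 -> (2, 10, 12, 13)  // RAW R0: wait I1 write@9
I3 -> (14, 15, 17, 18)  // struct: ADD busy until I2 writes@13
I4 -> (15, 19, 25, 26)  // RAW R7: wait I3 write@18
I5 -> (19, 20, 21, 22)  // WAW R7: wait I3 write@18
I6 -> (20, 27, 28, 29)  // RAW R2: wait I4 write@26
I7 -> (23, 24, 25, 26)  // struct: SHIFT busy until I5 writes@22
I8 -> (27, 28, 34, 35)  // struct: MUL busy until I4 writes@26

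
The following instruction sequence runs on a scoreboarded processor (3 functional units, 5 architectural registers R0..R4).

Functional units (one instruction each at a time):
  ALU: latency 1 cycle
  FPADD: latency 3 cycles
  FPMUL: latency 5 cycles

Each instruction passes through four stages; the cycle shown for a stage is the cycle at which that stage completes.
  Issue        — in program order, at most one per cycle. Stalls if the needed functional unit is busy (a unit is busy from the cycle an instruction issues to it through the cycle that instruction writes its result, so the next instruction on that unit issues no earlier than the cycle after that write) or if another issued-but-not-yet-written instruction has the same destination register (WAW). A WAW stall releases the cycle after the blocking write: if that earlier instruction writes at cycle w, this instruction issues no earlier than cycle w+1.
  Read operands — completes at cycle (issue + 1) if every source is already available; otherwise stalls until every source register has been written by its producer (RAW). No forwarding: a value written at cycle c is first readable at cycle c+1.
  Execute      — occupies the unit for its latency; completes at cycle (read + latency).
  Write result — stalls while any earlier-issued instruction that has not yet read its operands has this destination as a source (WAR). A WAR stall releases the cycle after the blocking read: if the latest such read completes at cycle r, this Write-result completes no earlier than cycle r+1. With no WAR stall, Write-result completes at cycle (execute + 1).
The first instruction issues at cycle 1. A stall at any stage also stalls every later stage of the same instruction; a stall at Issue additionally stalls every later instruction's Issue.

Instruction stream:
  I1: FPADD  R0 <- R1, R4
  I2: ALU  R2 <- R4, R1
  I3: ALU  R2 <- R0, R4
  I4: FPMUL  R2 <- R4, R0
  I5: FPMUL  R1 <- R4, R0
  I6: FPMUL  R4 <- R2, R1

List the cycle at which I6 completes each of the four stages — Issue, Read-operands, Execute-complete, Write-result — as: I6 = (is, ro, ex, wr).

I6 = (26, 27, 32, 33)

[I1] 1/2/5/6
[I2] 2/3/4/5
[I3] 6/7/8/9  (struct: ALU busy until I2 writes@5)
[I4] 10/11/16/17  (WAW R2: wait I3 write@9)
[I5] 18/19/24/25  (struct: FPMUL busy until I4 writes@17)
[I6] 26/27/32/33  (struct: FPMUL busy until I5 writes@25)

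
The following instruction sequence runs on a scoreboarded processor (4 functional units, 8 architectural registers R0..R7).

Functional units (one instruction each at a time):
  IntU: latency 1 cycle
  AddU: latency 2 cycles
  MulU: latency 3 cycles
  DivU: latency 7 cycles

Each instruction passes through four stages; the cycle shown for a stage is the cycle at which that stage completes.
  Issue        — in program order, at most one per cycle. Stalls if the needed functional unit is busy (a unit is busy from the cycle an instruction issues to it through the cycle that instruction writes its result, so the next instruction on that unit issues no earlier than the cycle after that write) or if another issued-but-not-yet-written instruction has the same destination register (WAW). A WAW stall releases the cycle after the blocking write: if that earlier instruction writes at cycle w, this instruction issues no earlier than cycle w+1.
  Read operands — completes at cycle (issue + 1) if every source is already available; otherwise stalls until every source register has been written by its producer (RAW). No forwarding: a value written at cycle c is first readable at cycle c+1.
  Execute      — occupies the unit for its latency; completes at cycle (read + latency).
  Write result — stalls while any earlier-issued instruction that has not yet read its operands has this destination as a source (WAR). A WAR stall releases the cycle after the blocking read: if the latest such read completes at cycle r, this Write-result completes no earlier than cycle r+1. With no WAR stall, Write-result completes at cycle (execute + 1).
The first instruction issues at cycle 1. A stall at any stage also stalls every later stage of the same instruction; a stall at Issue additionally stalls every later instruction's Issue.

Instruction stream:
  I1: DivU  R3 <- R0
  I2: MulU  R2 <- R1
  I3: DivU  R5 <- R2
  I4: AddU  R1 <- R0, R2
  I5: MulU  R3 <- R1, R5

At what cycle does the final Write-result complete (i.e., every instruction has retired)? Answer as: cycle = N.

I1  is:1  ro:2  ex:9  wr:10
I2  is:2  ro:3  ex:6  wr:7
I3  is:11  ro:12  ex:19  wr:20  — struct: DivU busy until I1 writes@10
I4  is:12  ro:13  ex:15  wr:16
I5  is:13  ro:21  ex:24  wr:25  — RAW R5: wait I3 write@20

cycle = 25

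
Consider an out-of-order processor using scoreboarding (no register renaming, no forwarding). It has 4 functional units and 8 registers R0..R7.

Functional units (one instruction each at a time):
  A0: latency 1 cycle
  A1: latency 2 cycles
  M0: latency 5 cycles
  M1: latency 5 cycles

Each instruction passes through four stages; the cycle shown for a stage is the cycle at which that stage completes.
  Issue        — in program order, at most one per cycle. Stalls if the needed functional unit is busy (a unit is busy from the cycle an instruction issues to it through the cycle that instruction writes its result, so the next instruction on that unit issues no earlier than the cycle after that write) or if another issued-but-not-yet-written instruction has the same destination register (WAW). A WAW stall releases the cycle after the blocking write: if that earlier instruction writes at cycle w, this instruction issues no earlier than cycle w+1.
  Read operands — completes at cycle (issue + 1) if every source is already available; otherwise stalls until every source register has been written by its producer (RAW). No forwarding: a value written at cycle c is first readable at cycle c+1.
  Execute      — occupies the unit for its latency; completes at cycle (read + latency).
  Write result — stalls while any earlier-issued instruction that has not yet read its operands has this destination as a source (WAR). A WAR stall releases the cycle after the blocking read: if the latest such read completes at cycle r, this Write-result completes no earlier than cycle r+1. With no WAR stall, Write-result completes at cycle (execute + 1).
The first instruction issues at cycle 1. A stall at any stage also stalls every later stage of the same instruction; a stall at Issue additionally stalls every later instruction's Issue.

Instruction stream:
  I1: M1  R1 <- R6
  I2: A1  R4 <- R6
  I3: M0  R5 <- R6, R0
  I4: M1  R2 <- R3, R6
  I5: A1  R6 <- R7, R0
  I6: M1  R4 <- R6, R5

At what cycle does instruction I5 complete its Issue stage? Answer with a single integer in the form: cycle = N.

1) issue 1, read 2, done 7, write 8
2) issue 2, read 3, done 5, write 6
3) issue 3, read 4, done 9, write 10
4) issue 9, read 10, done 15, write 16  <struct: M1 busy until I1 writes@8>
5) issue 10, read 11, done 13, write 14
6) issue 17, read 18, done 23, write 24  <struct: M1 busy until I4 writes@16>

cycle = 10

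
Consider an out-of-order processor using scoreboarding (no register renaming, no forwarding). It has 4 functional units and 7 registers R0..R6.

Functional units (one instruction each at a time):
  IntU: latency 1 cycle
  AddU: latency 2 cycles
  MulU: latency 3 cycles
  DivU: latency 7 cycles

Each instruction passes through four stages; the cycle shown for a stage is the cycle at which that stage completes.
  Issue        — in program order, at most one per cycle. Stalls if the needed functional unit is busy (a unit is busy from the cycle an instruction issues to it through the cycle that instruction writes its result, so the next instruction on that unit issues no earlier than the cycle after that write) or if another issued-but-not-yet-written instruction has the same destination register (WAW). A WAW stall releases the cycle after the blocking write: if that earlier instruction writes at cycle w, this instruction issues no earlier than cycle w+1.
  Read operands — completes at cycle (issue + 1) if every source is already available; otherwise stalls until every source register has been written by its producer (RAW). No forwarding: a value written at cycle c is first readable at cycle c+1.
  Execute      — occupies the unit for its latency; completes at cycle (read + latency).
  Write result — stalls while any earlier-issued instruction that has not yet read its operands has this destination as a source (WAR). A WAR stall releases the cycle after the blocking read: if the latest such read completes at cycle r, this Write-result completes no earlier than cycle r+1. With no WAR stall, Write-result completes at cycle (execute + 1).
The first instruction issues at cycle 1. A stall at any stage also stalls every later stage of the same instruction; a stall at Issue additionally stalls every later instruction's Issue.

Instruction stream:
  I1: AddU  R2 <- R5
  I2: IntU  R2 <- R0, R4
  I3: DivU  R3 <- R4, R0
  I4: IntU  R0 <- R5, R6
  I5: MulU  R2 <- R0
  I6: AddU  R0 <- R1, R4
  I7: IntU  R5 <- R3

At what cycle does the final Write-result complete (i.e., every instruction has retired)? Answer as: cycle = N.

I1: IS=1 RO=2 EX=4 WR=5
I2: IS=6 RO=7 EX=8 WR=9  [WAW R2: wait I1 write@5]
I3: IS=7 RO=8 EX=15 WR=16
I4: IS=10 RO=11 EX=12 WR=13  [struct: IntU busy until I2 writes@9]
I5: IS=11 RO=14 EX=17 WR=18  [RAW R0: wait I4 write@13]
I6: IS=14 RO=15 EX=17 WR=18  [WAW R0: wait I4 write@13]
I7: IS=15 RO=17 EX=18 WR=19  [RAW R3: wait I3 write@16]

cycle = 19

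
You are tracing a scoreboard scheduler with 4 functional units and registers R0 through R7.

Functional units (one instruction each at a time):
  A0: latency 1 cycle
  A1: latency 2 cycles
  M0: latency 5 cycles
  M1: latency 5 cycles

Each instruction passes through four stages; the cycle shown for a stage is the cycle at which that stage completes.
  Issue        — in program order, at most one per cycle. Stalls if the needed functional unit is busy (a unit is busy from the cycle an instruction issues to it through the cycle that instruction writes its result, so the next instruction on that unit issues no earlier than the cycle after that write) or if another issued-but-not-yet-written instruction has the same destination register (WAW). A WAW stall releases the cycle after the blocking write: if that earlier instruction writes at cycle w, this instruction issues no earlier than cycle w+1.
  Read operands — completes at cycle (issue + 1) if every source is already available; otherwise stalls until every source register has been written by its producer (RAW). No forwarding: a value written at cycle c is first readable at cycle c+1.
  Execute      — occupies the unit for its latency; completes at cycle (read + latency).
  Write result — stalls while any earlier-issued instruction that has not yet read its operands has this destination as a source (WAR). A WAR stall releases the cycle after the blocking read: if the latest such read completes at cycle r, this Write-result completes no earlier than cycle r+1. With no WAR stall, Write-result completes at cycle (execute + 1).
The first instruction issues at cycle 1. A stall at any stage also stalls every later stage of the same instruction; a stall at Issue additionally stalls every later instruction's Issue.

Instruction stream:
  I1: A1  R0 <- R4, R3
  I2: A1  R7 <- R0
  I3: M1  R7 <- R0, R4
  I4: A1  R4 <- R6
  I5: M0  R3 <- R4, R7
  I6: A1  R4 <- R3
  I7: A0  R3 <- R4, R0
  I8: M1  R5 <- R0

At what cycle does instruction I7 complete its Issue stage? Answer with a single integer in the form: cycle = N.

  I1 | 1 | 2 | 4 | 5
  I2 | 6 | 7 | 9 | 10   struct: A1 busy until I1 writes@5
  I3 | 11 | 12 | 17 | 18   WAW R7: wait I2 write@10
  I4 | 12 | 13 | 15 | 16
  I5 | 13 | 19 | 24 | 25   RAW R7: wait I3 write@18
  I6 | 17 | 26 | 28 | 29   struct: A1 busy until I4 writes@16 · RAW R3: wait I5 write@25
  I7 | 26 | 30 | 31 | 32   WAW R3: wait I5 write@25 · RAW R4: wait I6 write@29
  I8 | 27 | 28 | 33 | 34

cycle = 26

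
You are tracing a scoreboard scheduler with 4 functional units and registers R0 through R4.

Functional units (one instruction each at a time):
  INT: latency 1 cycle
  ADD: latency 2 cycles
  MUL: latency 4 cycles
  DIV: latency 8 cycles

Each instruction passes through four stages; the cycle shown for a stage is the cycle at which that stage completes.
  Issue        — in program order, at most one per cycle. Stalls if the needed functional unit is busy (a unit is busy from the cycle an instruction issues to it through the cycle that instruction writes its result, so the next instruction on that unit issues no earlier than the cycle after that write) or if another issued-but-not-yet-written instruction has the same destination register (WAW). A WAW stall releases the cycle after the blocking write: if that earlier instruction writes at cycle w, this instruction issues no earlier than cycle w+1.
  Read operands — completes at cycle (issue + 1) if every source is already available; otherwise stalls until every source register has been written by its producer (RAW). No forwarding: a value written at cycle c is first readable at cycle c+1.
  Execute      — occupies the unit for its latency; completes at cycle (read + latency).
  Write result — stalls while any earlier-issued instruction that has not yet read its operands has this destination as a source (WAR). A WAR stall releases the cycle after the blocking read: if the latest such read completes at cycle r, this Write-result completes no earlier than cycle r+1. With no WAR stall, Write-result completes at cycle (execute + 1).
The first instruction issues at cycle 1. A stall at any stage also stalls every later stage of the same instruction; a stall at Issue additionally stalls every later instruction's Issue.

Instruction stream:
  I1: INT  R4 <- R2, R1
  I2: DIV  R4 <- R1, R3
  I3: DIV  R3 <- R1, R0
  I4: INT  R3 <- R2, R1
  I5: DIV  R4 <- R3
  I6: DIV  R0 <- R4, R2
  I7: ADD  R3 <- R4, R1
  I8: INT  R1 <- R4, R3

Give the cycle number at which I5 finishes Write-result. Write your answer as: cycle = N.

[1] I1 dispatched to INT
[2] I1 operands ready
[3] I1 complete
[4] R4←I1
[5] I2 dispatched to DIV
[6] I2 operands ready
[14] I2 complete
[15] R4←I2
[16] I3 dispatched to DIV
[17] I3 operands ready
[25] I3 complete
[26] R3←I3
[27] I4 dispatched to INT
[28] I4 operands ready, I5 dispatched to DIV
[29] I4 complete
[30] R3←I4
[31] I5 operands ready
[39] I5 complete
[40] R4←I5
[41] I6 dispatched to DIV
[42] I6 operands ready, I7 dispatched to ADD
[43] I7 operands ready, I8 dispatched to INT
[45] I7 complete
[46] R3←I7
[47] I8 operands ready
[48] I8 complete
[49] R1←I8
[50] I6 complete
[51] R0←I6

cycle = 40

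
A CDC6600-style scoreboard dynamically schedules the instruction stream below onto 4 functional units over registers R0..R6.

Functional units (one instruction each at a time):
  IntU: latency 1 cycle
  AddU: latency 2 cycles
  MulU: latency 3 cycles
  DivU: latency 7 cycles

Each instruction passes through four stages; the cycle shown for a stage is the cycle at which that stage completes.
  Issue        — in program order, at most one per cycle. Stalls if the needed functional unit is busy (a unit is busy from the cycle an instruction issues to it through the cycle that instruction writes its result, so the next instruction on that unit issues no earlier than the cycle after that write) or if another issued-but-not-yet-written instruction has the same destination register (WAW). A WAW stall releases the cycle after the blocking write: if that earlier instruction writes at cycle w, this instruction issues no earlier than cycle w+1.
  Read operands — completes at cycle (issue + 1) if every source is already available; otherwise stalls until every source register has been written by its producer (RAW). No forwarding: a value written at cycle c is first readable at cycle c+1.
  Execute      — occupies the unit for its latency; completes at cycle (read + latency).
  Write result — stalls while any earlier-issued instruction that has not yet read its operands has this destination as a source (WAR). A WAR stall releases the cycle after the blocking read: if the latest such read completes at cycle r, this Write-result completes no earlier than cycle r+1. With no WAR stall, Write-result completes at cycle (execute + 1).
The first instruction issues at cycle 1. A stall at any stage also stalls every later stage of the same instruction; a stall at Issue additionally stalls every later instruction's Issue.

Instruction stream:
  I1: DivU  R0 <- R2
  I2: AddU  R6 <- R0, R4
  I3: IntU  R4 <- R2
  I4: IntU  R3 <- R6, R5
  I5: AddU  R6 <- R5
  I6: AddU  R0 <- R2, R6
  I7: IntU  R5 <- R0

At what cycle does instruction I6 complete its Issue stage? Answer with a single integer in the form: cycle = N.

cycle = 20

  I1 | 1 | 2 | 9 | 10
  I2 | 2 | 11 | 13 | 14   RAW R0: wait I1 write@10
  I3 | 3 | 4 | 5 | 12   WAR R4: wait I2 read@11
  I4 | 13 | 15 | 16 | 17   struct: IntU busy until I3 writes@12 · RAW R6: wait I2 write@14
  I5 | 15 | 16 | 18 | 19   struct: AddU busy until I2 writes@14
  I6 | 20 | 21 | 23 | 24   struct: AddU busy until I5 writes@19
  I7 | 21 | 25 | 26 | 27   RAW R0: wait I6 write@24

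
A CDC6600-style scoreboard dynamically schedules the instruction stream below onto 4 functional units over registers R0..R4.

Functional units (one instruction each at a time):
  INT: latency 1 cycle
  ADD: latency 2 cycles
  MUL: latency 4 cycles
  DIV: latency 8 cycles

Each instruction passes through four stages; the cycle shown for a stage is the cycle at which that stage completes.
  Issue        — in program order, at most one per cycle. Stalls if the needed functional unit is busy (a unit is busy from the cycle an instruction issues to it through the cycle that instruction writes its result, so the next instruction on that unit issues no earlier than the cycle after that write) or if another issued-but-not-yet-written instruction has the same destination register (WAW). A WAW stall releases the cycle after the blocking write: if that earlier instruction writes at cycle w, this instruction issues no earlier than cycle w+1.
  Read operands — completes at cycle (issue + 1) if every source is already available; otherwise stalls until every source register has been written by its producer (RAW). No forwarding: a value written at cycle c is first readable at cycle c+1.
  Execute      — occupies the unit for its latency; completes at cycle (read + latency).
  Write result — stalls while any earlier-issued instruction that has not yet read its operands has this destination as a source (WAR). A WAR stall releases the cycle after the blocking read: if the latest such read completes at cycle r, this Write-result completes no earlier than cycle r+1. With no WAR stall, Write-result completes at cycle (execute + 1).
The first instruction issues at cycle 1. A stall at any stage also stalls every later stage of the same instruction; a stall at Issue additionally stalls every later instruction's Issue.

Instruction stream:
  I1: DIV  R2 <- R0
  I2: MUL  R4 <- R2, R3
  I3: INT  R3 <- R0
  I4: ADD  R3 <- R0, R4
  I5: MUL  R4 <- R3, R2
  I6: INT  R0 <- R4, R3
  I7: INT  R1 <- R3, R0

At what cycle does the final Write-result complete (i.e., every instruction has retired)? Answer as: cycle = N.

cycle = 34

I1: IS=1 RO=2 EX=10 WR=11
I2: IS=2 RO=12 EX=16 WR=17  [RAW R2: wait I1 write@11]
I3: IS=3 RO=4 EX=5 WR=13  [WAR R3: wait I2 read@12]
I4: IS=14 RO=18 EX=20 WR=21  [WAW R3: wait I3 write@13; RAW R4: wait I2 write@17]
I5: IS=18 RO=22 EX=26 WR=27  [struct: MUL busy until I2 writes@17; RAW R3: wait I4 write@21]
I6: IS=19 RO=28 EX=29 WR=30  [RAW R4: wait I5 write@27]
I7: IS=31 RO=32 EX=33 WR=34  [struct: INT busy until I6 writes@30]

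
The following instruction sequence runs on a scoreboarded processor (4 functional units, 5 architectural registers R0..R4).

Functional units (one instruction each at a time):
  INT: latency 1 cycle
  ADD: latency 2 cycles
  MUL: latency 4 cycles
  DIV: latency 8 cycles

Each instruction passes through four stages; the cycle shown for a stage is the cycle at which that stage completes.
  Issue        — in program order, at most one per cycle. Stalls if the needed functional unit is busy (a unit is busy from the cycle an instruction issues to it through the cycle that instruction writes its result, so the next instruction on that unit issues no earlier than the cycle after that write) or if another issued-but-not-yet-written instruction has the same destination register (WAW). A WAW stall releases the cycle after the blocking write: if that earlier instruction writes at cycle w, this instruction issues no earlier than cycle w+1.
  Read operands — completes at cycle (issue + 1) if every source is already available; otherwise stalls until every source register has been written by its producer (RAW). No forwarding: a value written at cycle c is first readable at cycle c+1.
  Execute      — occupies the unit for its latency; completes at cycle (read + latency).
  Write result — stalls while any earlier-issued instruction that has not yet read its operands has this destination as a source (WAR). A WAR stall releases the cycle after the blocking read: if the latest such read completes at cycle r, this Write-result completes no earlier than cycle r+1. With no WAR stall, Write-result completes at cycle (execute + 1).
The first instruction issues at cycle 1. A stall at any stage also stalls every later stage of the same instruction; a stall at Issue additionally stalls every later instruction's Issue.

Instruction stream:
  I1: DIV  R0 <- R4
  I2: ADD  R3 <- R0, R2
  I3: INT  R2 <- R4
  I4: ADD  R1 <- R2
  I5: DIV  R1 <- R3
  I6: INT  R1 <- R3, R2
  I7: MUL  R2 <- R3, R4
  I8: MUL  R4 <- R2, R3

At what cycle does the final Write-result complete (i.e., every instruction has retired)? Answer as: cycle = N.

1) issue 1, read 2, done 10, write 11
2) issue 2, read 12, done 14, write 15  <RAW R0: wait I1 write@11>
3) issue 3, read 4, done 5, write 13  <WAR R2: wait I2 read@12>
4) issue 16, read 17, done 19, write 20  <struct: ADD busy until I2 writes@15>
5) issue 21, read 22, done 30, write 31  <WAW R1: wait I4 write@20>
6) issue 32, read 33, done 34, write 35  <WAW R1: wait I5 write@31>
7) issue 33, read 34, done 38, write 39
8) issue 40, read 41, done 45, write 46  <struct: MUL busy until I7 writes@39>

cycle = 46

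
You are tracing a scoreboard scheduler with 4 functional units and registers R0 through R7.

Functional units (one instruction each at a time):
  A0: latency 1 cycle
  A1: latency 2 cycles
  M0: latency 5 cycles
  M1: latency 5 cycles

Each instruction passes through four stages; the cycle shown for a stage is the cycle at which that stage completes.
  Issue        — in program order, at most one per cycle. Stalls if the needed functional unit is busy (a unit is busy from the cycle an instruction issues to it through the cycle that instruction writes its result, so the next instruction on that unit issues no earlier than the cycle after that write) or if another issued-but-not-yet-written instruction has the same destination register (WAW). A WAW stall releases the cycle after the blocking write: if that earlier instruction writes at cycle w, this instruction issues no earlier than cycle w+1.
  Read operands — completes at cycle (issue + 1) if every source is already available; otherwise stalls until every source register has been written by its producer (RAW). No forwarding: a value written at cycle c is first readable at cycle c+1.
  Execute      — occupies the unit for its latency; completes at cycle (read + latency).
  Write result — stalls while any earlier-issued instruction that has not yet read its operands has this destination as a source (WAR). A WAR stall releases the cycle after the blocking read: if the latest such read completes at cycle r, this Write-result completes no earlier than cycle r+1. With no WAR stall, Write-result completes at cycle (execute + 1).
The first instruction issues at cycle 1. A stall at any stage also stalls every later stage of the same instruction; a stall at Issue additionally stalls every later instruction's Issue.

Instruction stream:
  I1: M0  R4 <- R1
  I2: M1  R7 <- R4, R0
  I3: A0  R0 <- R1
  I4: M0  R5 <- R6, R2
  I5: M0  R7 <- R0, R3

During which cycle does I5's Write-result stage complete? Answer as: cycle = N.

cycle = 24

I1 -> (1, 2, 7, 8)
I2 -> (2, 9, 14, 15)  // RAW R4: wait I1 write@8
I3 -> (3, 4, 5, 10)  // WAR R0: wait I2 read@9
I4 -> (9, 10, 15, 16)  // struct: M0 busy until I1 writes@8
I5 -> (17, 18, 23, 24)  // struct: M0 busy until I4 writes@16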